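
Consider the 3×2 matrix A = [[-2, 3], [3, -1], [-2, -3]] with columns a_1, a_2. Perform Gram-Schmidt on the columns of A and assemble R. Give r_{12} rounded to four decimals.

a_1 = (-2, 3, -2); ‖a_1‖ = 4.1231, so e_1 = (-0.4851, 0.7276, -0.4851).
r_{12} = e_1·a_2 = -0.7276.

r_{12} = -0.7276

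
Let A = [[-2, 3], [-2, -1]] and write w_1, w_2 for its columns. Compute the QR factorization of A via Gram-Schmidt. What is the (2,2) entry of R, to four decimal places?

q_1 = w_1/‖w_1‖ = (-2, -2)/2.8284 = (-0.7071, -0.7071).
r_{12} = q_1·w_2 = -1.4142.
u_2 = w_2 + 1.4142·q_1 = (2.0000, -2.0000).
r_{22} = ‖u_2‖ = 2.8284.

r_{22} = 2.8284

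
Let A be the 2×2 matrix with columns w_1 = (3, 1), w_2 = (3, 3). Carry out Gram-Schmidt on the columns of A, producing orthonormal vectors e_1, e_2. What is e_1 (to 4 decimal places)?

e_1 = (0.9487, 0.3162)

w_1 = (3, 1); ‖w_1‖ = 3.1623, so e_1 = (0.9487, 0.3162).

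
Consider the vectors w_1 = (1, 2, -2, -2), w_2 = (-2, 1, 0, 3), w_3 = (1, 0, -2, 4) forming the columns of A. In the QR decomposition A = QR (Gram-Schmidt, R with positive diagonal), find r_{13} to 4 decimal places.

w_1 = (1, 2, -2, -2); ‖w_1‖ = 3.6056, so q_1 = (0.2774, 0.5547, -0.5547, -0.5547).
r_{13} = q_1·w_3 = -0.8321.

r_{13} = -0.8321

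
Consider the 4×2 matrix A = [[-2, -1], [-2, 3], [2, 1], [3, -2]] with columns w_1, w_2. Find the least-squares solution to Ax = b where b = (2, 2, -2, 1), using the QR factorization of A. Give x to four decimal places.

x = (-0.5378, -0.2869)

w_1 = (-2, -2, 2, 3); ‖w_1‖ = 4.5826, so e_1 = (-0.4364, -0.4364, 0.4364, 0.6547).
e_1·w_2 = (-0.4364)·(-1) + (-0.4364)·3 + 0.4364·1 + 0.6547·(-2) = -1.7457.
u_2 = w_2 + 1.7457·e_1 = (-1.7619, 2.2381, 1.7619, -0.8571).
‖u_2‖ = 3.4572, so e_2 = (-0.5096, 0.6474, 0.5096, -0.2479).
Qᵀb = (-1.9640, -0.9917).
Back-substitute: x_2 = -0.9917/3.4572 = -0.2869.
x_1 = (-1.9640 + 1.7457·(-0.2869))/4.5826 = -0.5378.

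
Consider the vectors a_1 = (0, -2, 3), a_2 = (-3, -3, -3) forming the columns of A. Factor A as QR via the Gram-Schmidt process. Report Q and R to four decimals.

a_1 = (0, -2, 3); ‖a_1‖ = 3.6056, so e_1 = (0.0000, -0.5547, 0.8321).
e_1·a_2 = 0.0000·(-3) + (-0.5547)·(-3) + 0.8321·(-3) = -0.8321.
u_2 = a_2 + 0.8321·e_1 = (-3.0000, -3.4615, -2.3077).
‖u_2‖ = 5.1291, so e_2 = (-0.5849, -0.6749, -0.4499).

Q = [[0.0000, -0.5849], [-0.5547, -0.6749], [0.8321, -0.4499]], R = [[3.6056, -0.8321], [0.0000, 5.1291]]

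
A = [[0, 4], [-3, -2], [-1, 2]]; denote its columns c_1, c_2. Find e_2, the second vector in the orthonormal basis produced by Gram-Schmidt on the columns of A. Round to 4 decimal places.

e_1 = c_1/‖c_1‖ = (0, -3, -1)/3.1623 = (0.0000, -0.9487, -0.3162).
r_{12} = e_1·c_2 = 1.2649.
u_2 = c_2 − 1.2649·e_1 = (4.0000, -0.8000, 2.4000).
‖u_2‖ = 4.7329, so e_2 = (0.8452, -0.1690, 0.5071).

e_2 = (0.8452, -0.1690, 0.5071)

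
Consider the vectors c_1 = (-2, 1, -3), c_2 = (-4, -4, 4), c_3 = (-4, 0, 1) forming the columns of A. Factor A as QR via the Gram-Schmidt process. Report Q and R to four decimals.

c_1 = (-2, 1, -3); ‖c_1‖ = 3.7417, so e_1 = (-0.5345, 0.2673, -0.8018).
e_1·c_2 = (-0.5345)·(-4) + 0.2673·(-4) + (-0.8018)·4 = -2.1381.
u_2 = c_2 + 2.1381·e_1 = (-5.1429, -3.4286, 2.2857).
‖u_2‖ = 6.5900, so e_2 = (-0.7804, -0.5203, 0.3468).
e_1·c_3 = (-0.5345)·(-4) + 0.2673·0 + (-0.8018)·1 = 1.3363; e_2·c_3 = (-0.7804)·(-4) + (-0.5203)·0 + 0.3468·1 = 3.4684.
u_3 = c_3 − 1.3363·e_1 − 3.4684·e_2 = (-0.5789, 1.4474, 0.8684).
‖u_3‖ = 1.7844, so e_3 = (-0.3244, 0.8111, 0.4867).

Q = [[-0.5345, -0.7804, -0.3244], [0.2673, -0.5203, 0.8111], [-0.8018, 0.3468, 0.4867]], R = [[3.7417, -2.1381, 1.3363], [0.0000, 6.5900, 3.4684], [0.0000, 0.0000, 1.7844]]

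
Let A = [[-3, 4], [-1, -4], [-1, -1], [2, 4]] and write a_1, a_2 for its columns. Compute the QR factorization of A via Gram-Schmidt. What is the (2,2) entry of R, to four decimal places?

r_{22} = 6.9952

a_1 = (-3, -1, -1, 2); ‖a_1‖ = 3.8730, so e_1 = (-0.7746, -0.2582, -0.2582, 0.5164).
e_1·a_2 = (-0.7746)·4 + (-0.2582)·(-4) + (-0.2582)·(-1) + 0.5164·4 = 0.2582.
u_2 = a_2 − 0.2582·e_1 = (4.2000, -3.9333, -0.9333, 3.8667).
r_{22} = ‖u_2‖ = 6.9952.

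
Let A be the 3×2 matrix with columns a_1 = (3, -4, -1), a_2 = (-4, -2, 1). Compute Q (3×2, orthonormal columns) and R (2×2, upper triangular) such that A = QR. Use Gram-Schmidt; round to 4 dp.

a_1 = (3, -4, -1); ‖a_1‖ = 5.0990, so q_1 = (0.5883, -0.7845, -0.1961).
q_1·a_2 = 0.5883·(-4) + (-0.7845)·(-2) + (-0.1961)·1 = -0.9806.
u_2 = a_2 + 0.9806·q_1 = (-3.4231, -2.7692, 0.8077).
‖u_2‖ = 4.4764, so q_2 = (-0.7647, -0.6186, 0.1804).

Q = [[0.5883, -0.7647], [-0.7845, -0.6186], [-0.1961, 0.1804]], R = [[5.0990, -0.9806], [0.0000, 4.4764]]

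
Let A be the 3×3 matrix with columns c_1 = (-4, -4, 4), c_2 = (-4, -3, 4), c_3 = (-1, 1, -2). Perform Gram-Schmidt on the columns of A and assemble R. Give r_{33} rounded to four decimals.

r_{33} = 2.1213

c_1 = (-4, -4, 4); ‖c_1‖ = 6.9282, so e_1 = (-0.5774, -0.5774, 0.5774).
e_1·c_2 = (-0.5774)·(-4) + (-0.5774)·(-3) + 0.5774·4 = 6.3509.
u_2 = c_2 − 6.3509·e_1 = (-0.3333, 0.6667, 0.3333).
‖u_2‖ = 0.8165, so e_2 = (-0.4082, 0.8165, 0.4082).
e_1·c_3 = (-0.5774)·(-1) + (-0.5774)·1 + 0.5774·(-2) = -1.1547; e_2·c_3 = (-0.4082)·(-1) + 0.8165·1 + 0.4082·(-2) = 0.4082.
u_3 = c_3 + 1.1547·e_1 − 0.4082·e_2 = (-1.5000, 0.0000, -1.5000).
r_{33} = ‖u_3‖ = 2.1213.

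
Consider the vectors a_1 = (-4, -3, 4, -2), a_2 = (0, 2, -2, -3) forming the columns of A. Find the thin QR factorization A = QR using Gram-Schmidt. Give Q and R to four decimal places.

q_1 = a_1/‖a_1‖ = (-4, -3, 4, -2)/6.7082 = (-0.5963, -0.4472, 0.5963, -0.2981).
r_{12} = q_1·a_2 = -1.1926.
u_2 = a_2 + 1.1926·q_1 = (-0.7111, 1.4667, -1.2889, -3.3556).
‖u_2‖ = 3.9469, so q_2 = (-0.1802, 0.3716, -0.3266, -0.8502).

Q = [[-0.5963, -0.1802], [-0.4472, 0.3716], [0.5963, -0.3266], [-0.2981, -0.8502]], R = [[6.7082, -1.1926], [0.0000, 3.9469]]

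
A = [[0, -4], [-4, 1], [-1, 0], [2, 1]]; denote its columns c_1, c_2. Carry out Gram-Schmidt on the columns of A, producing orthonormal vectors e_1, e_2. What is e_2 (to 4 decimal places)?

e_2 = (-0.9478, 0.1467, -0.0226, 0.2821)

c_1 = (0, -4, -1, 2); ‖c_1‖ = 4.5826, so e_1 = (0.0000, -0.8729, -0.2182, 0.4364).
e_1·c_2 = 0.0000·(-4) + (-0.8729)·1 + (-0.2182)·0 + 0.4364·1 = -0.4364.
u_2 = c_2 + 0.4364·e_1 = (-4.0000, 0.6190, -0.0952, 1.1905).
‖u_2‖ = 4.2201, so e_2 = (-0.9478, 0.1467, -0.0226, 0.2821).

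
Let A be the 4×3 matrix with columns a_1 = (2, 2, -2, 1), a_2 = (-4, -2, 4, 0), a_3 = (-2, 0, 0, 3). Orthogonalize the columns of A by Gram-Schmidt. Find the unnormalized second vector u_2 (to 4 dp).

u_2 = (-0.9231, 1.0769, 0.9231, 1.5385)

q_1 = a_1/‖a_1‖ = (2, 2, -2, 1)/3.6056 = (0.5547, 0.5547, -0.5547, 0.2774).
r_{12} = q_1·a_2 = -5.5470.
u_2 = a_2 + 5.5470·q_1 = (-0.9231, 1.0769, 0.9231, 1.5385).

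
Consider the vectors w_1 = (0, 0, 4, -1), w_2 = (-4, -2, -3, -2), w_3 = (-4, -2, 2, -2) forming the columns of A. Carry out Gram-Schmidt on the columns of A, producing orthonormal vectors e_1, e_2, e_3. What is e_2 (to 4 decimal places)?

w_1 = (0, 0, 4, -1); ‖w_1‖ = 4.1231, so e_1 = (0.0000, 0.0000, 0.9701, -0.2425).
e_1·w_2 = 0.0000·(-4) + 0.0000·(-2) + 0.9701·(-3) + (-0.2425)·(-2) = -2.4254.
u_2 = w_2 + 2.4254·e_1 = (-4.0000, -2.0000, -0.6471, -2.5882).
‖u_2‖ = 5.2075, so e_2 = (-0.7681, -0.3841, -0.1243, -0.4970).

e_2 = (-0.7681, -0.3841, -0.1243, -0.4970)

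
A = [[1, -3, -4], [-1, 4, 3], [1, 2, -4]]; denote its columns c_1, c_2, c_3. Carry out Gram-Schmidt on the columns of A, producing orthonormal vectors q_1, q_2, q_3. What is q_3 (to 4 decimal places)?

q_3 = (-0.7620, -0.6350, 0.1270)

c_1 = (1, -1, 1); ‖c_1‖ = 1.7321, so q_1 = (0.5774, -0.5774, 0.5774).
q_1·c_2 = 0.5774·(-3) + (-0.5774)·4 + 0.5774·2 = -2.8868.
u_2 = c_2 + 2.8868·q_1 = (-1.3333, 2.3333, 3.6667).
‖u_2‖ = 4.5461, so q_2 = (-0.2933, 0.5133, 0.8066).
q_1·c_3 = 0.5774·(-4) + (-0.5774)·3 + 0.5774·(-4) = -6.3509; q_2·c_3 = (-0.2933)·(-4) + 0.5133·3 + 0.8066·(-4) = -0.5133.
u_3 = c_3 + 6.3509·q_1 + 0.5133·q_2 = (-0.4839, -0.4032, 0.0806).
‖u_3‖ = 0.6350, so q_3 = (-0.7620, -0.6350, 0.1270).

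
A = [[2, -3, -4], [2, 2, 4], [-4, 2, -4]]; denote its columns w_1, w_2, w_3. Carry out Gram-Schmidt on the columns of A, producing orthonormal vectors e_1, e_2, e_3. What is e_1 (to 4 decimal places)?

e_1 = (0.4082, 0.4082, -0.8165)

e_1 = w_1/‖w_1‖ = (2, 2, -4)/4.8990 = (0.4082, 0.4082, -0.8165).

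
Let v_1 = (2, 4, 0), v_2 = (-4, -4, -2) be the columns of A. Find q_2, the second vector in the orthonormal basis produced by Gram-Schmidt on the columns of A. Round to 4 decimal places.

v_1 = (2, 4, 0); ‖v_1‖ = 4.4721, so q_1 = (0.4472, 0.8944, 0.0000).
q_1·v_2 = 0.4472·(-4) + 0.8944·(-4) + 0.0000·(-2) = -5.3666.
u_2 = v_2 + 5.3666·q_1 = (-1.6000, 0.8000, -2.0000).
‖u_2‖ = 2.6833, so q_2 = (-0.5963, 0.2981, -0.7454).

q_2 = (-0.5963, 0.2981, -0.7454)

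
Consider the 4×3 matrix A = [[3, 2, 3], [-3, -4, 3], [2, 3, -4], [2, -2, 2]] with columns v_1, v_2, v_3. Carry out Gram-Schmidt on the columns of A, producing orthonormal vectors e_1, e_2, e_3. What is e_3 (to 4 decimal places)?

e_1 = v_1/‖v_1‖ = (3, -3, 2, 2)/5.0990 = (0.5883, -0.5883, 0.3922, 0.3922).
r_{12} = e_1·v_2 = 3.9223.
u_2 = v_2 − 3.9223·e_1 = (-0.3077, -1.6923, 1.4615, -3.5385).
‖u_2‖ = 4.1971, so e_2 = (-0.0733, -0.4032, 0.3482, -0.8431).
r_{13} = e_1·v_3 = -0.7845; r_{23} = e_2·v_3 = -4.5086.
u_3 = v_3 + 0.7845·e_1 + 4.5086·e_2 = (3.1310, 0.7205, -2.1223, -1.4934).
‖u_3‖ = 4.1300, so e_3 = (0.7581, 0.1745, -0.5139, -0.3616).

e_3 = (0.7581, 0.1745, -0.5139, -0.3616)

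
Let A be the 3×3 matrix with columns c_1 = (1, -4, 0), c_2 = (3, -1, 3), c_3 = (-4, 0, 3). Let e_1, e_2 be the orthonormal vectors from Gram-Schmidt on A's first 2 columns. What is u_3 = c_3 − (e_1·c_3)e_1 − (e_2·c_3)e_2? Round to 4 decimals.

c_1 = (1, -4, 0); ‖c_1‖ = 4.1231, so e_1 = (0.2425, -0.9701, 0.0000).
e_1·c_2 = 0.2425·3 + (-0.9701)·(-1) + 0.0000·3 = 1.6977.
u_2 = c_2 − 1.6977·e_1 = (2.5882, 0.6471, 3.0000).
‖u_2‖ = 4.0147, so e_2 = (0.6447, 0.1612, 0.7473).
e_1·c_3 = 0.2425·(-4) + (-0.9701)·0 + 0.0000·3 = -0.9701; e_2·c_3 = 0.6447·(-4) + 0.1612·0 + 0.7473·3 = -0.3370.
u_3 = c_3 + 0.9701·e_1 + 0.3370·e_2 = (-3.5474, -0.8869, 3.2518).

u_3 = (-3.5474, -0.8869, 3.2518)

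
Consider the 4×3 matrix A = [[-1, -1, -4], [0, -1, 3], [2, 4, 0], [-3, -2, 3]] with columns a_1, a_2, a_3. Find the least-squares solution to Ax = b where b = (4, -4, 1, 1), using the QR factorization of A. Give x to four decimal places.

a_1 = (-1, 0, 2, -3); ‖a_1‖ = 3.7417, so q_1 = (-0.2673, 0.0000, 0.5345, -0.8018).
q_1·a_2 = (-0.2673)·(-1) + 0.0000·(-1) + 0.5345·4 + (-0.8018)·(-2) = 4.0089.
u_2 = a_2 − 4.0089·q_1 = (0.0714, -1.0000, 1.8571, 1.2143).
‖u_2‖ = 2.4349, so q_2 = (0.0293, -0.4107, 0.7627, 0.4987).
q_1·a_3 = (-0.2673)·(-4) + 0.0000·3 + 0.5345·0 + (-0.8018)·3 = -1.3363; q_2·a_3 = 0.0293·(-4) + (-0.4107)·3 + 0.7627·0 + 0.4987·3 = 0.1467.
u_3 = a_3 + 1.3363·q_1 − 0.1467·q_2 = (-4.3614, 3.0602, 0.6024, 1.8554).
‖u_3‖ = 5.6739, so q_3 = (-0.7687, 0.5394, 0.1062, 0.3270).
Qᵀb = (-1.3363, 3.0216, -4.7990).
Back-substitute: x_3 = -4.7990/5.6739 = -0.8458.
x_2 = (3.0216 − 0.1467·(-0.8458))/2.4349 = 1.2919.
x_1 = (-1.3363 − 4.0089·1.2919 + 1.3363·(-0.8458))/3.7417 = -2.0434.

x = (-2.0434, 1.2919, -0.8458)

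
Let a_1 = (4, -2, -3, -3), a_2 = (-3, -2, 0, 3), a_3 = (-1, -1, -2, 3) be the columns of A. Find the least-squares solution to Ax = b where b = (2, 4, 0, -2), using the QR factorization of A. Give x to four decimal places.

x = (-0.5257, -1.7109, 0.6216)

a_1 = (4, -2, -3, -3); ‖a_1‖ = 6.1644, so e_1 = (0.6489, -0.3244, -0.4867, -0.4867).
e_1·a_2 = 0.6489·(-3) + (-0.3244)·(-2) + (-0.4867)·0 + (-0.4867)·3 = -2.7578.
u_2 = a_2 + 2.7578·e_1 = (-1.2105, -2.8947, -1.3421, 1.6579).
‖u_2‖ = 3.7940, so e_2 = (-0.3191, -0.7630, -0.3537, 0.4370).
e_1·a_3 = 0.6489·(-1) + (-0.3244)·(-1) + (-0.4867)·(-2) + (-0.4867)·3 = -0.8111; e_2·a_3 = (-0.3191)·(-1) + (-0.7630)·(-1) + (-0.3537)·(-2) + 0.4370·3 = 3.1004.
u_3 = a_3 + 0.8111·e_1 − 3.1004·e_2 = (0.5155, 1.1024, -1.2980, 1.2505).
‖u_3‖ = 2.1747, so e_3 = (0.2371, 0.5069, -0.5969, 0.5750).
Qᵀb = (0.9733, -4.5639, 1.3517).
Back-substitute: x_3 = 1.3517/2.1747 = 0.6216.
x_2 = (-4.5639 − 3.1004·0.6216)/3.7940 = -1.7109.
x_1 = (0.9733 + 2.7578·(-1.7109) + 0.8111·0.6216)/6.1644 = -0.5257.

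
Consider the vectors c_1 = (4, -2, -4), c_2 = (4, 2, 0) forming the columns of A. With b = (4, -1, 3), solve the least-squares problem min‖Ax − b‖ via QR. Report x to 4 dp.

x = (-0.0833, 0.7500)

q_1 = c_1/‖c_1‖ = (4, -2, -4)/6.0000 = (0.6667, -0.3333, -0.6667).
r_{12} = q_1·c_2 = 2.0000.
u_2 = c_2 − 2.0000·q_1 = (2.6667, 2.6667, 1.3333).
‖u_2‖ = 4.0000, so q_2 = (0.6667, 0.6667, 0.3333).
Qᵀb = (1.0000, 3.0000).
Back-substitute: x_2 = 3.0000/4.0000 = 0.7500.
x_1 = (1.0000 − 2.0000·0.7500)/6.0000 = -0.0833.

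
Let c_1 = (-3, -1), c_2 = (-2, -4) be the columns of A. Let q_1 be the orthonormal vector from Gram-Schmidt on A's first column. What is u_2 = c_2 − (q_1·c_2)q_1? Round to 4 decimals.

u_2 = (1.0000, -3.0000)

c_1 = (-3, -1); ‖c_1‖ = 3.1623, so q_1 = (-0.9487, -0.3162).
q_1·c_2 = (-0.9487)·(-2) + (-0.3162)·(-4) = 3.1623.
u_2 = c_2 − 3.1623·q_1 = (1.0000, -3.0000).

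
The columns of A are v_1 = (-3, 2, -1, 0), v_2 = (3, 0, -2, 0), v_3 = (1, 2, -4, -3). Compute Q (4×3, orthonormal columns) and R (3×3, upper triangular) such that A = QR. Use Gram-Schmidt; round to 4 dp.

Q = [[-0.8018, 0.4867, -0.0200], [0.5345, 0.3244, -0.0450], [-0.2673, -0.8111, -0.0300], [0.0000, 0.0000, -0.9983]], R = [[3.7417, -1.8708, 1.3363], [0.0000, 3.0822, 4.3800], [0.0000, 0.0000, 3.0050]]

v_1 = (-3, 2, -1, 0); ‖v_1‖ = 3.7417, so q_1 = (-0.8018, 0.5345, -0.2673, 0.0000).
q_1·v_2 = (-0.8018)·3 + 0.5345·0 + (-0.2673)·(-2) + 0.0000·0 = -1.8708.
u_2 = v_2 + 1.8708·q_1 = (1.5000, 1.0000, -2.5000, 0.0000).
‖u_2‖ = 3.0822, so q_2 = (0.4867, 0.3244, -0.8111, 0.0000).
q_1·v_3 = (-0.8018)·1 + 0.5345·2 + (-0.2673)·(-4) + 0.0000·(-3) = 1.3363; q_2·v_3 = 0.4867·1 + 0.3244·2 + (-0.8111)·(-4) + 0.0000·(-3) = 4.3800.
u_3 = v_3 − 1.3363·q_1 − 4.3800·q_2 = (-0.0602, -0.1353, -0.0902, -3.0000).
‖u_3‖ = 3.0050, so q_3 = (-0.0200, -0.0450, -0.0300, -0.9983).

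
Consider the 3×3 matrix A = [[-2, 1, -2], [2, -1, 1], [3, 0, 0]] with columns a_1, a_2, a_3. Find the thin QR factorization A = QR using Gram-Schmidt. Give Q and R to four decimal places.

Q = [[-0.4851, 0.5145, -0.7071], [0.4851, -0.5145, -0.7071], [0.7276, 0.6860, 0.0000]], R = [[4.1231, -0.9701, 1.4552], [0.0000, 1.0290, -1.5435], [0.0000, 0.0000, 0.7071]]

e_1 = a_1/‖a_1‖ = (-2, 2, 3)/4.1231 = (-0.4851, 0.4851, 0.7276).
r_{12} = e_1·a_2 = -0.9701.
u_2 = a_2 + 0.9701·e_1 = (0.5294, -0.5294, 0.7059).
‖u_2‖ = 1.0290, so e_2 = (0.5145, -0.5145, 0.6860).
r_{13} = e_1·a_3 = 1.4552; r_{23} = e_2·a_3 = -1.5435.
u_3 = a_3 − 1.4552·e_1 + 1.5435·e_2 = (-0.5000, -0.5000, 0.0000).
‖u_3‖ = 0.7071, so e_3 = (-0.7071, -0.7071, 0.0000).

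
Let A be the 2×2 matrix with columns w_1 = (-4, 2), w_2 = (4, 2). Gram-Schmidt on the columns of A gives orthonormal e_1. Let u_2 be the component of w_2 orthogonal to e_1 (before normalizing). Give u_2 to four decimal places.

u_2 = (1.6000, 3.2000)

w_1 = (-4, 2); ‖w_1‖ = 4.4721, so e_1 = (-0.8944, 0.4472).
e_1·w_2 = (-0.8944)·4 + 0.4472·2 = -2.6833.
u_2 = w_2 + 2.6833·e_1 = (1.6000, 3.2000).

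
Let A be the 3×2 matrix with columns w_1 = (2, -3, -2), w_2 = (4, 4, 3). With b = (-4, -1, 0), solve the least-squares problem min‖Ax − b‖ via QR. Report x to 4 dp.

x = (-0.6784, -0.6533)

w_1 = (2, -3, -2); ‖w_1‖ = 4.1231, so e_1 = (0.4851, -0.7276, -0.4851).
e_1·w_2 = 0.4851·4 + (-0.7276)·4 + (-0.4851)·3 = -2.4254.
u_2 = w_2 + 2.4254·e_1 = (5.1765, 2.2353, 1.8235).
‖u_2‖ = 5.9260, so e_2 = (0.8735, 0.3772, 0.3077).
Qᵀb = (-1.2127, -3.8713).
Back-substitute: x_2 = -3.8713/5.9260 = -0.6533.
x_1 = (-1.2127 + 2.4254·(-0.6533))/4.1231 = -0.6784.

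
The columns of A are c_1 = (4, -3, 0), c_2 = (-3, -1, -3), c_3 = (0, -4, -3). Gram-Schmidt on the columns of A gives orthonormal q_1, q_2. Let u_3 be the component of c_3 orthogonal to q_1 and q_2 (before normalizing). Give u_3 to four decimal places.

q_1 = c_1/‖c_1‖ = (4, -3, 0)/5.0000 = (0.8000, -0.6000, 0.0000).
r_{12} = q_1·c_2 = -1.8000.
u_2 = c_2 + 1.8000·q_1 = (-1.5600, -2.0800, -3.0000).
‖u_2‖ = 3.9699, so q_2 = (-0.3930, -0.5239, -0.7557).
r_{13} = q_1·c_3 = 2.4000; r_{23} = q_2·c_3 = 4.3628.
u_3 = c_3 − 2.4000·q_1 − 4.3628·q_2 = (-0.2056, -0.2741, 0.2970).

u_3 = (-0.2056, -0.2741, 0.2970)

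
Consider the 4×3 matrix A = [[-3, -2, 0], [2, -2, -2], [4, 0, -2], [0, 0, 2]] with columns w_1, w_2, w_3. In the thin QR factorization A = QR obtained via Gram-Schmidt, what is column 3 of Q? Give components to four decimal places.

w_1 = (-3, 2, 4, 0); ‖w_1‖ = 5.3852, so e_1 = (-0.5571, 0.3714, 0.7428, 0.0000).
e_1·w_2 = (-0.5571)·(-2) + 0.3714·(-2) + 0.7428·0 + 0.0000·0 = 0.3714.
u_2 = w_2 − 0.3714·e_1 = (-1.7931, -2.1379, -0.2759, 0.0000).
‖u_2‖ = 2.8039, so e_2 = (-0.6395, -0.7625, -0.0984, 0.0000).
e_1·w_3 = (-0.5571)·0 + 0.3714·(-2) + 0.7428·(-2) + 0.0000·2 = -2.2283; e_2·w_3 = (-0.6395)·0 + (-0.7625)·(-2) + (-0.0984)·(-2) + 0.0000·2 = 1.7217.
u_3 = w_3 + 2.2283·e_1 − 1.7217·e_2 = (-0.1404, 0.1404, -0.1754, 2.0000).
‖u_3‖ = 2.0175, so e_3 = (-0.0696, 0.0696, -0.0870, 0.9913).

e_3 = (-0.0696, 0.0696, -0.0870, 0.9913)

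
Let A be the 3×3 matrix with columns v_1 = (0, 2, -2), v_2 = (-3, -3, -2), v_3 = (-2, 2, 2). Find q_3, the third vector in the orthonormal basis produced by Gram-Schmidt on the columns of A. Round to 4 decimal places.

v_1 = (0, 2, -2); ‖v_1‖ = 2.8284, so q_1 = (0.0000, 0.7071, -0.7071).
q_1·v_2 = 0.0000·(-3) + 0.7071·(-3) + (-0.7071)·(-2) = -0.7071.
u_2 = v_2 + 0.7071·q_1 = (-3.0000, -2.5000, -2.5000).
‖u_2‖ = 4.6368, so q_2 = (-0.6470, -0.5392, -0.5392).
q_1·v_3 = 0.0000·(-2) + 0.7071·2 + (-0.7071)·2 = 0.0000; q_2·v_3 = (-0.6470)·(-2) + (-0.5392)·2 + (-0.5392)·2 = -0.8627.
u_3 = v_3 + 0.0000·q_1 + 0.8627·q_2 = (-2.5581, 1.5349, 1.5349).
‖u_3‖ = 3.3550, so q_3 = (-0.7625, 0.4575, 0.4575).

q_3 = (-0.7625, 0.4575, 0.4575)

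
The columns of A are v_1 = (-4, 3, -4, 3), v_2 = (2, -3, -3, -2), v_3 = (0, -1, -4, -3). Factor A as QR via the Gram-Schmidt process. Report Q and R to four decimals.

Q = [[-0.5657, 0.2306, -0.3102], [0.4243, -0.4819, 0.4016], [-0.5657, -0.7990, -0.0344], [0.4243, -0.2760, -0.8610]], R = [[7.0711, -1.5556, 0.5657], [0.0000, 4.8559, 4.5058], [0.0000, 0.0000, 2.3189]]

v_1 = (-4, 3, -4, 3); ‖v_1‖ = 7.0711, so q_1 = (-0.5657, 0.4243, -0.5657, 0.4243).
q_1·v_2 = (-0.5657)·2 + 0.4243·(-3) + (-0.5657)·(-3) + 0.4243·(-2) = -1.5556.
u_2 = v_2 + 1.5556·q_1 = (1.1200, -2.3400, -3.8800, -1.3400).
‖u_2‖ = 4.8559, so q_2 = (0.2306, -0.4819, -0.7990, -0.2760).
q_1·v_3 = (-0.5657)·0 + 0.4243·(-1) + (-0.5657)·(-4) + 0.4243·(-3) = 0.5657; q_2·v_3 = 0.2306·0 + (-0.4819)·(-1) + (-0.7990)·(-4) + (-0.2760)·(-3) = 4.5058.
u_3 = v_3 − 0.5657·q_1 − 4.5058·q_2 = (-0.7193, 0.9313, -0.0797, -1.9966).
‖u_3‖ = 2.3189, so q_3 = (-0.3102, 0.4016, -0.0344, -0.8610).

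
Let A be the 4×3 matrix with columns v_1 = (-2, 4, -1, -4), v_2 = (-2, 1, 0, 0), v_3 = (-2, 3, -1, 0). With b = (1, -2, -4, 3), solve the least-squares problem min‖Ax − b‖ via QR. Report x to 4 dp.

v_1 = (-2, 4, -1, -4); ‖v_1‖ = 6.0828, so q_1 = (-0.3288, 0.6576, -0.1644, -0.6576).
q_1·v_2 = (-0.3288)·(-2) + 0.6576·1 + (-0.1644)·0 + (-0.6576)·0 = 1.3152.
u_2 = v_2 − 1.3152·q_1 = (-1.5676, 0.1351, 0.2162, 0.8649).
‖u_2‖ = 1.8084, so q_2 = (-0.8668, 0.0747, 0.1196, 0.4783).
q_1·v_3 = (-0.3288)·(-2) + 0.6576·3 + (-0.1644)·(-1) + (-0.6576)·0 = 2.7948; q_2·v_3 = (-0.8668)·(-2) + 0.0747·3 + 0.1196·(-1) + 0.4783·0 = 1.8383.
u_3 = v_3 − 2.7948·q_1 − 1.8383·q_2 = (0.5124, 1.0248, -0.7603, 0.9587).
‖u_3‖ = 1.6763, so q_3 = (0.3057, 0.6113, -0.4536, 0.5719).
Qᵀb = (-2.9592, -0.0598, 2.6130).
Back-substitute: x_3 = 2.6130/1.6763 = 1.5588.
x_2 = (-0.0598 − 1.8383·1.5588)/1.8084 = -1.6176.
x_1 = (-2.9592 − 1.3152·(-1.6176) − 2.7948·1.5588)/6.0828 = -0.8529.

x = (-0.8529, -1.6176, 1.5588)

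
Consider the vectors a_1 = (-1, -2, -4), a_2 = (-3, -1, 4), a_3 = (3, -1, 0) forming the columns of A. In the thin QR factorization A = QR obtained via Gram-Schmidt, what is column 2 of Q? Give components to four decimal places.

e_2 = (-0.7833, -0.4552, 0.4234)

a_1 = (-1, -2, -4); ‖a_1‖ = 4.5826, so e_1 = (-0.2182, -0.4364, -0.8729).
e_1·a_2 = (-0.2182)·(-3) + (-0.4364)·(-1) + (-0.8729)·4 = -2.4004.
u_2 = a_2 + 2.4004·e_1 = (-3.5238, -2.0476, 1.9048).
‖u_2‖ = 4.4987, so e_2 = (-0.7833, -0.4552, 0.4234).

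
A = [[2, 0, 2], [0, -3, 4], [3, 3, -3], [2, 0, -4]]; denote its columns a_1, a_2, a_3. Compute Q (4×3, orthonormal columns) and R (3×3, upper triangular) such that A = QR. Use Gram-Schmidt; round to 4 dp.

e_1 = a_1/‖a_1‖ = (2, 0, 3, 2)/4.1231 = (0.4851, 0.0000, 0.7276, 0.4851).
r_{12} = e_1·a_2 = 2.1828.
u_2 = a_2 − 2.1828·e_1 = (-1.0588, -3.0000, 1.4118, -1.0588).
‖u_2‖ = 3.6380, so e_2 = (-0.2910, -0.8246, 0.3881, -0.2910).
r_{13} = e_1·a_3 = -3.1530; r_{23} = e_2·a_3 = -3.8806.
u_3 = a_3 + 3.1530·e_1 + 3.8806·e_2 = (2.4000, 0.8000, 0.8000, -3.6000).
‖u_3‖ = 4.4721, so e_3 = (0.5367, 0.1789, 0.1789, -0.8050).

Q = [[0.4851, -0.2910, 0.5367], [0.0000, -0.8246, 0.1789], [0.7276, 0.3881, 0.1789], [0.4851, -0.2910, -0.8050]], R = [[4.1231, 2.1828, -3.1530], [0.0000, 3.6380, -3.8806], [0.0000, 0.0000, 4.4721]]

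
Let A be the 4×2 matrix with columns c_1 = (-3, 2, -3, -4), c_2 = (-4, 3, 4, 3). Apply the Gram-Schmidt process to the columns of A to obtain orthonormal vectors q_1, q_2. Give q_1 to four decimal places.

q_1 = c_1/‖c_1‖ = (-3, 2, -3, -4)/6.1644 = (-0.4867, 0.3244, -0.4867, -0.6489).

q_1 = (-0.4867, 0.3244, -0.4867, -0.6489)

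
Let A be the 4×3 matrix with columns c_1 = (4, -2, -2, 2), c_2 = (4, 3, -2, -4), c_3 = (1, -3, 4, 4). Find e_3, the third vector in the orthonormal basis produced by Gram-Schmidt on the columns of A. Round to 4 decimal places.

e_1 = c_1/‖c_1‖ = (4, -2, -2, 2)/5.2915 = (0.7559, -0.3780, -0.3780, 0.3780).
r_{12} = e_1·c_2 = 1.1339.
u_2 = c_2 − 1.1339·e_1 = (3.1429, 3.4286, -1.5714, -4.4286).
‖u_2‖ = 6.6117, so e_2 = (0.4753, 0.5186, -0.2377, -0.6698).
r_{13} = e_1·c_3 = 1.8898; r_{23} = e_2·c_3 = -4.7103.
u_3 = c_3 − 1.8898·e_1 + 4.7103·e_2 = (1.8105, 0.1569, 3.5948, 0.1307).
‖u_3‖ = 4.0301, so e_3 = (0.4492, 0.0389, 0.8920, 0.0324).

e_3 = (0.4492, 0.0389, 0.8920, 0.0324)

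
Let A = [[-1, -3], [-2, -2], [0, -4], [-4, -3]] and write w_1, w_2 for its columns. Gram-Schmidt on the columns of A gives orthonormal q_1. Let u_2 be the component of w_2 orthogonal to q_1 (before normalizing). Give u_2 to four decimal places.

u_2 = (-2.0952, -0.1905, -4.0000, 0.6190)

q_1 = w_1/‖w_1‖ = (-1, -2, 0, -4)/4.5826 = (-0.2182, -0.4364, 0.0000, -0.8729).
r_{12} = q_1·w_2 = 4.1461.
u_2 = w_2 − 4.1461·q_1 = (-2.0952, -0.1905, -4.0000, 0.6190).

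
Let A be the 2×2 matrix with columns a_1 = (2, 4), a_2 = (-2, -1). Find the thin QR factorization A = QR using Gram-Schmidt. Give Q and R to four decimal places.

Q = [[0.4472, -0.8944], [0.8944, 0.4472]], R = [[4.4721, -1.7889], [0.0000, 1.3416]]

e_1 = a_1/‖a_1‖ = (2, 4)/4.4721 = (0.4472, 0.8944).
r_{12} = e_1·a_2 = -1.7889.
u_2 = a_2 + 1.7889·e_1 = (-1.2000, 0.6000).
‖u_2‖ = 1.3416, so e_2 = (-0.8944, 0.4472).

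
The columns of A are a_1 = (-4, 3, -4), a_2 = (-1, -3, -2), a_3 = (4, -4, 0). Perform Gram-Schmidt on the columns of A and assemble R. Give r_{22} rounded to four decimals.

r_{22} = 3.7122

a_1 = (-4, 3, -4); ‖a_1‖ = 6.4031, so q_1 = (-0.6247, 0.4685, -0.6247).
q_1·a_2 = (-0.6247)·(-1) + 0.4685·(-3) + (-0.6247)·(-2) = 0.4685.
u_2 = a_2 − 0.4685·q_1 = (-0.7073, -3.2195, -1.7073).
r_{22} = ‖u_2‖ = 3.7122.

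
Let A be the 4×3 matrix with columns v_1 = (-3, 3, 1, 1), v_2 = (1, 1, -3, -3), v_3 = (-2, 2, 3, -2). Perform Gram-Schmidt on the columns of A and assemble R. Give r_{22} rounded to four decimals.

r_{22} = 4.2661

e_1 = v_1/‖v_1‖ = (-3, 3, 1, 1)/4.4721 = (-0.6708, 0.6708, 0.2236, 0.2236).
r_{12} = e_1·v_2 = -1.3416.
u_2 = v_2 + 1.3416·e_1 = (0.1000, 1.9000, -2.7000, -2.7000).
r_{22} = ‖u_2‖ = 4.2661.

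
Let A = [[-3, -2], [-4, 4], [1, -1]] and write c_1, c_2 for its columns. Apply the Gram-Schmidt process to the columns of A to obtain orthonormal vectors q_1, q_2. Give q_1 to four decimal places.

q_1 = (-0.5883, -0.7845, 0.1961)

c_1 = (-3, -4, 1); ‖c_1‖ = 5.0990, so q_1 = (-0.5883, -0.7845, 0.1961).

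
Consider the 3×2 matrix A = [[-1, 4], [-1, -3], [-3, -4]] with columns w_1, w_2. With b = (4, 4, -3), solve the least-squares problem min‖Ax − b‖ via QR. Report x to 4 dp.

x = (-0.4091, 0.5000)

w_1 = (-1, -1, -3); ‖w_1‖ = 3.3166, so e_1 = (-0.3015, -0.3015, -0.9045).
e_1·w_2 = (-0.3015)·4 + (-0.3015)·(-3) + (-0.9045)·(-4) = 3.3166.
u_2 = w_2 − 3.3166·e_1 = (5.0000, -2.0000, -1.0000).
‖u_2‖ = 5.4772, so e_2 = (0.9129, -0.3651, -0.1826).
Qᵀb = (0.3015, 2.7386).
Back-substitute: x_2 = 2.7386/5.4772 = 0.5000.
x_1 = (0.3015 − 3.3166·0.5000)/3.3166 = -0.4091.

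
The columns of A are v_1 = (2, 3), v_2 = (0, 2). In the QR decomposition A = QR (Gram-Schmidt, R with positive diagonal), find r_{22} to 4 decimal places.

r_{22} = 1.1094

q_1 = v_1/‖v_1‖ = (2, 3)/3.6056 = (0.5547, 0.8321).
r_{12} = q_1·v_2 = 1.6641.
u_2 = v_2 − 1.6641·q_1 = (-0.9231, 0.6154).
r_{22} = ‖u_2‖ = 1.1094.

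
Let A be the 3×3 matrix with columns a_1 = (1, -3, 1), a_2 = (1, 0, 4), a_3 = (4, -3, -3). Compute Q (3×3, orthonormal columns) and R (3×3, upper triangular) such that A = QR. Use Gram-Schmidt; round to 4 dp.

Q = [[0.3015, 0.1421, 0.9428], [-0.9045, 0.3553, 0.2357], [0.3015, 0.9239, -0.2357]], R = [[3.3166, 1.5076, 3.0151], [0.0000, 3.8376, -3.2691], [0.0000, 0.0000, 3.7712]]

a_1 = (1, -3, 1); ‖a_1‖ = 3.3166, so q_1 = (0.3015, -0.9045, 0.3015).
q_1·a_2 = 0.3015·1 + (-0.9045)·0 + 0.3015·4 = 1.5076.
u_2 = a_2 − 1.5076·q_1 = (0.5455, 1.3636, 3.5455).
‖u_2‖ = 3.8376, so q_2 = (0.1421, 0.3553, 0.9239).
q_1·a_3 = 0.3015·4 + (-0.9045)·(-3) + 0.3015·(-3) = 3.0151; q_2·a_3 = 0.1421·4 + 0.3553·(-3) + 0.9239·(-3) = -3.2691.
u_3 = a_3 − 3.0151·q_1 + 3.2691·q_2 = (3.5556, 0.8889, -0.8889).
‖u_3‖ = 3.7712, so q_3 = (0.9428, 0.2357, -0.2357).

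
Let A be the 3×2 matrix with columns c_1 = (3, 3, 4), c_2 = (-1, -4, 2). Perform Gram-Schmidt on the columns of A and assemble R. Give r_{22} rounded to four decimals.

e_1 = c_1/‖c_1‖ = (3, 3, 4)/5.8310 = (0.5145, 0.5145, 0.6860).
r_{12} = e_1·c_2 = -1.2005.
u_2 = c_2 + 1.2005·e_1 = (-0.3824, -3.3824, 2.8235).
r_{22} = ‖u_2‖ = 4.4225.

r_{22} = 4.4225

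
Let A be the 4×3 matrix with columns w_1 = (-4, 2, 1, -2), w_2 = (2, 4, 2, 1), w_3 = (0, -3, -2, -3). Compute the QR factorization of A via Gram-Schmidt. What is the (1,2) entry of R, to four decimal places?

r_{12} = 0.0000

w_1 = (-4, 2, 1, -2); ‖w_1‖ = 5.0000, so e_1 = (-0.8000, 0.4000, 0.2000, -0.4000).
r_{12} = e_1·w_2 = 0.0000.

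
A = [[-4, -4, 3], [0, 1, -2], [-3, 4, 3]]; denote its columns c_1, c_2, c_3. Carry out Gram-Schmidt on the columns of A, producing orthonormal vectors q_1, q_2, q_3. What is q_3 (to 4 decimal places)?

c_1 = (-4, 0, -3); ‖c_1‖ = 5.0000, so q_1 = (-0.8000, 0.0000, -0.6000).
q_1·c_2 = (-0.8000)·(-4) + 0.0000·1 + (-0.6000)·4 = 0.8000.
u_2 = c_2 − 0.8000·q_1 = (-3.3600, 1.0000, 4.4800).
‖u_2‖ = 5.6886, so q_2 = (-0.5907, 0.1758, 0.7875).
q_1·c_3 = (-0.8000)·3 + 0.0000·(-2) + (-0.6000)·3 = -4.2000; q_2·c_3 = (-0.5907)·3 + 0.1758·(-2) + 0.7875·3 = 0.2391.
u_3 = c_3 + 4.2000·q_1 − 0.2391·q_2 = (-0.2188, -2.0420, 0.2917).
‖u_3‖ = 2.0743, so q_3 = (-0.1055, -0.9844, 0.1406).

q_3 = (-0.1055, -0.9844, 0.1406)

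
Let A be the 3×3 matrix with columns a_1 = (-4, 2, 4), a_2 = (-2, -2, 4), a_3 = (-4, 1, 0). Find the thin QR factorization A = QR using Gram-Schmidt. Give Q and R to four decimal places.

q_1 = a_1/‖a_1‖ = (-4, 2, 4)/6.0000 = (-0.6667, 0.3333, 0.6667).
r_{12} = q_1·a_2 = 3.3333.
u_2 = a_2 − 3.3333·q_1 = (0.2222, -3.1111, 1.7778).
‖u_2‖ = 3.5901, so q_2 = (0.0619, -0.8666, 0.4952).
r_{13} = q_1·a_3 = 3.0000; r_{23} = q_2·a_3 = -1.1142.
u_3 = a_3 − 3.0000·q_1 + 1.1142·q_2 = (-1.9310, -0.9655, -1.4483).
‖u_3‖ = 2.5997, so q_3 = (-0.7428, -0.3714, -0.5571).

Q = [[-0.6667, 0.0619, -0.7428], [0.3333, -0.8666, -0.3714], [0.6667, 0.4952, -0.5571]], R = [[6.0000, 3.3333, 3.0000], [0.0000, 3.5901, -1.1142], [0.0000, 0.0000, 2.5997]]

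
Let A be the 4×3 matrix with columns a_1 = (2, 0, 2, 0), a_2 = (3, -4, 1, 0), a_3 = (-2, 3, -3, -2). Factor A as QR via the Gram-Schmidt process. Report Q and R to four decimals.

a_1 = (2, 0, 2, 0); ‖a_1‖ = 2.8284, so q_1 = (0.7071, 0.0000, 0.7071, 0.0000).
q_1·a_2 = 0.7071·3 + 0.0000·(-4) + 0.7071·1 + 0.0000·0 = 2.8284.
u_2 = a_2 − 2.8284·q_1 = (1.0000, -4.0000, -1.0000, 0.0000).
‖u_2‖ = 4.2426, so q_2 = (0.2357, -0.9428, -0.2357, 0.0000).
q_1·a_3 = 0.7071·(-2) + 0.0000·3 + 0.7071·(-3) + 0.0000·(-2) = -3.5355; q_2·a_3 = 0.2357·(-2) + (-0.9428)·3 + (-0.2357)·(-3) + 0.0000·(-2) = -2.5927.
u_3 = a_3 + 3.5355·q_1 + 2.5927·q_2 = (1.1111, 0.5556, -1.1111, -2.0000).
‖u_3‖ = 2.6034, so q_3 = (0.4268, 0.2134, -0.4268, -0.7682).

Q = [[0.7071, 0.2357, 0.4268], [0.0000, -0.9428, 0.2134], [0.7071, -0.2357, -0.4268], [0.0000, 0.0000, -0.7682]], R = [[2.8284, 2.8284, -3.5355], [0.0000, 4.2426, -2.5927], [0.0000, 0.0000, 2.6034]]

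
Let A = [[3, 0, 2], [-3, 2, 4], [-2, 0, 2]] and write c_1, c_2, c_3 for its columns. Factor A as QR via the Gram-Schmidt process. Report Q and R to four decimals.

c_1 = (3, -3, -2); ‖c_1‖ = 4.6904, so e_1 = (0.6396, -0.6396, -0.4264).
e_1·c_2 = 0.6396·0 + (-0.6396)·2 + (-0.4264)·0 = -1.2792.
u_2 = c_2 + 1.2792·e_1 = (0.8182, 1.1818, -0.5455).
‖u_2‖ = 1.5374, so e_2 = (0.5322, 0.7687, -0.3548).
e_1·c_3 = 0.6396·2 + (-0.6396)·4 + (-0.4264)·2 = -2.1320; e_2·c_3 = 0.5322·2 + 0.7687·4 + (-0.3548)·2 = 3.4296.
u_3 = c_3 + 2.1320·e_1 − 3.4296·e_2 = (1.5385, 0.0000, 2.3077).
‖u_3‖ = 2.7735, so e_3 = (0.5547, 0.0000, 0.8321).

Q = [[0.6396, 0.5322, 0.5547], [-0.6396, 0.7687, 0.0000], [-0.4264, -0.3548, 0.8321]], R = [[4.6904, -1.2792, -2.1320], [0.0000, 1.5374, 3.4296], [0.0000, 0.0000, 2.7735]]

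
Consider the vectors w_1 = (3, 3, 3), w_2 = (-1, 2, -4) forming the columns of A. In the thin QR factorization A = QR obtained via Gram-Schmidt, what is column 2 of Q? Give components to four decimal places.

e_1 = w_1/‖w_1‖ = (3, 3, 3)/5.1962 = (0.5774, 0.5774, 0.5774).
r_{12} = e_1·w_2 = -1.7321.
u_2 = w_2 + 1.7321·e_1 = (0.0000, 3.0000, -3.0000).
‖u_2‖ = 4.2426, so e_2 = (0.0000, 0.7071, -0.7071).

e_2 = (0.0000, 0.7071, -0.7071)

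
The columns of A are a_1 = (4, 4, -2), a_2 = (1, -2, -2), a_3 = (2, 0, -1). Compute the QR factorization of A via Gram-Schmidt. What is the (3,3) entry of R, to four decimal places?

r_{33} = 0.6667

a_1 = (4, 4, -2); ‖a_1‖ = 6.0000, so q_1 = (0.6667, 0.6667, -0.3333).
q_1·a_2 = 0.6667·1 + 0.6667·(-2) + (-0.3333)·(-2) = 0.0000.
u_2 = a_2 + 0.0000·q_1 = (1.0000, -2.0000, -2.0000).
‖u_2‖ = 3.0000, so q_2 = (0.3333, -0.6667, -0.6667).
q_1·a_3 = 0.6667·2 + 0.6667·0 + (-0.3333)·(-1) = 1.6667; q_2·a_3 = 0.3333·2 + (-0.6667)·0 + (-0.6667)·(-1) = 1.3333.
u_3 = a_3 − 1.6667·q_1 − 1.3333·q_2 = (0.4444, -0.2222, 0.4444).
r_{33} = ‖u_3‖ = 0.6667.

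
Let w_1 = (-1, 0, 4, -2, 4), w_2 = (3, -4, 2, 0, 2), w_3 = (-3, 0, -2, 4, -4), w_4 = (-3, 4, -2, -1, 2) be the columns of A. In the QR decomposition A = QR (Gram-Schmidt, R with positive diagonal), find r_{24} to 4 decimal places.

w_1 = (-1, 0, 4, -2, 4); ‖w_1‖ = 6.0828, so e_1 = (-0.1644, 0.0000, 0.6576, -0.3288, 0.6576).
e_1·w_2 = (-0.1644)·3 + 0.0000·(-4) + 0.6576·2 + (-0.3288)·0 + 0.6576·2 = 2.1372.
u_2 = w_2 − 2.1372·e_1 = (3.3514, -4.0000, 0.5946, 0.7027, 0.5946).
‖u_2‖ = 5.3322, so e_2 = (0.6285, -0.7502, 0.1115, 0.1318, 0.1115).
r_{24} = e_2·w_4 = -5.0180.

r_{24} = -5.0180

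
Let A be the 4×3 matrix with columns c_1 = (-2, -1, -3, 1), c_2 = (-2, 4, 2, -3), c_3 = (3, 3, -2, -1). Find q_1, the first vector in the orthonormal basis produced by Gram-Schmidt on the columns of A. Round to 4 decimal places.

q_1 = (-0.5164, -0.2582, -0.7746, 0.2582)

c_1 = (-2, -1, -3, 1); ‖c_1‖ = 3.8730, so q_1 = (-0.5164, -0.2582, -0.7746, 0.2582).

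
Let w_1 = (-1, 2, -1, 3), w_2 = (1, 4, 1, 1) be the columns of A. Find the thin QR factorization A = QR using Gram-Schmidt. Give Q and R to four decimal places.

q_1 = w_1/‖w_1‖ = (-1, 2, -1, 3)/3.8730 = (-0.2582, 0.5164, -0.2582, 0.7746).
r_{12} = q_1·w_2 = 2.3238.
u_2 = w_2 − 2.3238·q_1 = (1.6000, 2.8000, 1.6000, -0.8000).
‖u_2‖ = 3.6878, so q_2 = (0.4339, 0.7593, 0.4339, -0.2169).

Q = [[-0.2582, 0.4339], [0.5164, 0.7593], [-0.2582, 0.4339], [0.7746, -0.2169]], R = [[3.8730, 2.3238], [0.0000, 3.6878]]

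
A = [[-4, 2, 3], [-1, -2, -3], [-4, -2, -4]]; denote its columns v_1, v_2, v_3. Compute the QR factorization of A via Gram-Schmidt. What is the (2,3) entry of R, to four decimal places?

r_{23} = 5.6798

v_1 = (-4, -1, -4); ‖v_1‖ = 5.7446, so q_1 = (-0.6963, -0.1741, -0.6963).
q_1·v_2 = (-0.6963)·2 + (-0.1741)·(-2) + (-0.6963)·(-2) = 0.3482.
u_2 = v_2 − 0.3482·q_1 = (2.2424, -1.9394, -1.7576).
‖u_2‖ = 3.4466, so q_2 = (0.6506, -0.5627, -0.5100).
r_{23} = q_2·v_3 = 5.6798.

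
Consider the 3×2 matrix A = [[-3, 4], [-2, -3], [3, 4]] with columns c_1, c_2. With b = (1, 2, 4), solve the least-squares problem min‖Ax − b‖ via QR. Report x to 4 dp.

x = (0.1397, 0.3210)

c_1 = (-3, -2, 3); ‖c_1‖ = 4.6904, so e_1 = (-0.6396, -0.4264, 0.6396).
e_1·c_2 = (-0.6396)·4 + (-0.4264)·(-3) + 0.6396·4 = 1.2792.
u_2 = c_2 − 1.2792·e_1 = (4.8182, -2.4545, 3.1818).
‖u_2‖ = 6.2740, so e_2 = (0.7680, -0.3912, 0.5071).
Qᵀb = (1.0660, 2.0141).
Back-substitute: x_2 = 2.0141/6.2740 = 0.3210.
x_1 = (1.0660 − 1.2792·0.3210)/4.6904 = 0.1397.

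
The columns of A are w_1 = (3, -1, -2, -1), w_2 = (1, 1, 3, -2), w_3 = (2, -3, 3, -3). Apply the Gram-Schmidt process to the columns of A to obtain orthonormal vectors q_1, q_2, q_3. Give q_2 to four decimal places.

q_2 = (0.3647, 0.2258, 0.7121, -0.5558)

w_1 = (3, -1, -2, -1); ‖w_1‖ = 3.8730, so q_1 = (0.7746, -0.2582, -0.5164, -0.2582).
q_1·w_2 = 0.7746·1 + (-0.2582)·1 + (-0.5164)·3 + (-0.2582)·(-2) = -0.5164.
u_2 = w_2 + 0.5164·q_1 = (1.4000, 0.8667, 2.7333, -2.1333).
‖u_2‖ = 3.8384, so q_2 = (0.3647, 0.2258, 0.7121, -0.5558).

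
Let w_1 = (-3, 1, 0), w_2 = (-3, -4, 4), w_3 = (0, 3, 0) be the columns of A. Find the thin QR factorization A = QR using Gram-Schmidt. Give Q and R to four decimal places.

Q = [[-0.9487, -0.2417, 0.2039], [0.3162, -0.7252, 0.6116], [0.0000, 0.6447, 0.7645]], R = [[3.1623, 1.5811, 0.9487], [0.0000, 6.2048, -2.1757], [0.0000, 0.0000, 1.8347]]

q_1 = w_1/‖w_1‖ = (-3, 1, 0)/3.1623 = (-0.9487, 0.3162, 0.0000).
r_{12} = q_1·w_2 = 1.5811.
u_2 = w_2 − 1.5811·q_1 = (-1.5000, -4.5000, 4.0000).
‖u_2‖ = 6.2048, so q_2 = (-0.2417, -0.7252, 0.6447).
r_{13} = q_1·w_3 = 0.9487; r_{23} = q_2·w_3 = -2.1757.
u_3 = w_3 − 0.9487·q_1 + 2.1757·q_2 = (0.3740, 1.1221, 1.4026).
‖u_3‖ = 1.8347, so q_3 = (0.2039, 0.6116, 0.7645).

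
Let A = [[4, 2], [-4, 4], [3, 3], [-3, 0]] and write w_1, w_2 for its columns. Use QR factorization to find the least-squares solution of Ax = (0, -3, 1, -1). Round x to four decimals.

x = (0.3665, -0.3230)

e_1 = w_1/‖w_1‖ = (4, -4, 3, -3)/7.0711 = (0.5657, -0.5657, 0.4243, -0.4243).
r_{12} = e_1·w_2 = 0.1414.
u_2 = w_2 − 0.1414·e_1 = (1.9200, 4.0800, 2.9400, 0.0600).
‖u_2‖ = 5.3833, so e_2 = (0.3567, 0.7579, 0.5461, 0.0111).
Qᵀb = (2.5456, -1.7387).
Back-substitute: x_2 = -1.7387/5.3833 = -0.3230.
x_1 = (2.5456 − 0.1414·(-0.3230))/7.0711 = 0.3665.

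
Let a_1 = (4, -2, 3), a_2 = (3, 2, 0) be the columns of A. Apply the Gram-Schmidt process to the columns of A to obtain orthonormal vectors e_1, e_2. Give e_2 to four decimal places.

a_1 = (4, -2, 3); ‖a_1‖ = 5.3852, so e_1 = (0.7428, -0.3714, 0.5571).
e_1·a_2 = 0.7428·3 + (-0.3714)·2 + 0.5571·0 = 1.4856.
u_2 = a_2 − 1.4856·e_1 = (1.8966, 2.5517, -0.8276).
‖u_2‖ = 3.2853, so e_2 = (0.5773, 0.7767, -0.2519).

e_2 = (0.5773, 0.7767, -0.2519)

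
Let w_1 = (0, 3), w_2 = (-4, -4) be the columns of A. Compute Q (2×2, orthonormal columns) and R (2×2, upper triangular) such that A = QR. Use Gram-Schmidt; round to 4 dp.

Q = [[0.0000, -1.0000], [1.0000, 0.0000]], R = [[3.0000, -4.0000], [0.0000, 4.0000]]

e_1 = w_1/‖w_1‖ = (0, 3)/3.0000 = (0.0000, 1.0000).
r_{12} = e_1·w_2 = -4.0000.
u_2 = w_2 + 4.0000·e_1 = (-4.0000, 0.0000).
‖u_2‖ = 4.0000, so e_2 = (-1.0000, 0.0000).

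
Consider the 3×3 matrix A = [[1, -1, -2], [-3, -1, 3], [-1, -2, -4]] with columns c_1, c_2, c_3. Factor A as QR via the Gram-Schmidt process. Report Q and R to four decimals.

Q = [[0.3015, -0.6396, 0.7071], [-0.9045, 0.0426, 0.4243], [-0.3015, -0.7675, -0.5657]], R = [[3.3166, 1.2060, -2.1106], [0.0000, 2.1320, 4.4772], [0.0000, 0.0000, 2.1213]]

c_1 = (1, -3, -1); ‖c_1‖ = 3.3166, so e_1 = (0.3015, -0.9045, -0.3015).
e_1·c_2 = 0.3015·(-1) + (-0.9045)·(-1) + (-0.3015)·(-2) = 1.2060.
u_2 = c_2 − 1.2060·e_1 = (-1.3636, 0.0909, -1.6364).
‖u_2‖ = 2.1320, so e_2 = (-0.6396, 0.0426, -0.7675).
e_1·c_3 = 0.3015·(-2) + (-0.9045)·3 + (-0.3015)·(-4) = -2.1106; e_2·c_3 = (-0.6396)·(-2) + 0.0426·3 + (-0.7675)·(-4) = 4.4772.
u_3 = c_3 + 2.1106·e_1 − 4.4772·e_2 = (1.5000, 0.9000, -1.2000).
‖u_3‖ = 2.1213, so e_3 = (0.7071, 0.4243, -0.5657).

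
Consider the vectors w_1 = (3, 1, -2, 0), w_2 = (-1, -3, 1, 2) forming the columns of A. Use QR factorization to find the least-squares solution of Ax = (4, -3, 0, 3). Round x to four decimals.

w_1 = (3, 1, -2, 0); ‖w_1‖ = 3.7417, so q_1 = (0.8018, 0.2673, -0.5345, 0.0000).
q_1·w_2 = 0.8018·(-1) + 0.2673·(-3) + (-0.5345)·1 + 0.0000·2 = -2.1381.
u_2 = w_2 + 2.1381·q_1 = (0.7143, -2.4286, -0.1429, 2.0000).
‖u_2‖ = 3.2293, so q_2 = (0.2212, -0.7520, -0.0442, 0.6193).
Qᵀb = (2.4054, 4.9988).
Back-substitute: x_2 = 4.9988/3.2293 = 1.5479.
x_1 = (2.4054 + 2.1381·1.5479)/3.7417 = 1.5274.

x = (1.5274, 1.5479)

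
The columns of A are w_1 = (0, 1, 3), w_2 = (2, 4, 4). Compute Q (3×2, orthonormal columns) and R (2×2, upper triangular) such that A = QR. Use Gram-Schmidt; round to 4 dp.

w_1 = (0, 1, 3); ‖w_1‖ = 3.1623, so e_1 = (0.0000, 0.3162, 0.9487).
e_1·w_2 = 0.0000·2 + 0.3162·4 + 0.9487·4 = 5.0596.
u_2 = w_2 − 5.0596·e_1 = (2.0000, 2.4000, -0.8000).
‖u_2‖ = 3.2249, so e_2 = (0.6202, 0.7442, -0.2481).

Q = [[0.0000, 0.6202], [0.3162, 0.7442], [0.9487, -0.2481]], R = [[3.1623, 5.0596], [0.0000, 3.2249]]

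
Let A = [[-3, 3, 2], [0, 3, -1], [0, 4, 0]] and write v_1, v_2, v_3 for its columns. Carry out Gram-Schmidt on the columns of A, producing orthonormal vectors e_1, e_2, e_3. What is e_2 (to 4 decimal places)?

v_1 = (-3, 0, 0); ‖v_1‖ = 3.0000, so e_1 = (-1.0000, 0.0000, 0.0000).
e_1·v_2 = (-1.0000)·3 + 0.0000·3 + 0.0000·4 = -3.0000.
u_2 = v_2 + 3.0000·e_1 = (0.0000, 3.0000, 4.0000).
‖u_2‖ = 5.0000, so e_2 = (0.0000, 0.6000, 0.8000).

e_2 = (0.0000, 0.6000, 0.8000)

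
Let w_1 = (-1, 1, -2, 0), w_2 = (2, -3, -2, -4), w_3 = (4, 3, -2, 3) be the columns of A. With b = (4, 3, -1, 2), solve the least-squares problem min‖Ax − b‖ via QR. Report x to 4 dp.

w_1 = (-1, 1, -2, 0); ‖w_1‖ = 2.4495, so q_1 = (-0.4082, 0.4082, -0.8165, 0.0000).
q_1·w_2 = (-0.4082)·2 + 0.4082·(-3) + (-0.8165)·(-2) + 0.0000·(-4) = -0.4082.
u_2 = w_2 + 0.4082·q_1 = (1.8333, -2.8333, -2.3333, -4.0000).
‖u_2‖ = 5.7300, so q_2 = (0.3200, -0.4945, -0.4072, -0.6981).
q_1·w_3 = (-0.4082)·4 + 0.4082·3 + (-0.8165)·(-2) + 0.0000·3 = 1.2247; q_2·w_3 = 0.3200·4 + (-0.4945)·3 + (-0.4072)·(-2) + (-0.6981)·3 = -1.4834.
u_3 = w_3 − 1.2247·q_1 + 1.4834·q_2 = (4.9746, 1.7665, -1.6041, 1.9645).
‖u_3‖ = 5.8566, so q_3 = (0.8494, 0.3016, -0.2739, 0.3354).
Qᵀb = (0.4082, -1.1925, 5.2473).
Back-substitute: x_3 = 5.2473/5.8566 = 0.8960.
x_2 = (-1.1925 + 1.4834·0.8960)/5.7300 = 0.0238.
x_1 = (0.4082 + 0.4082·0.0238 − 1.2247·0.8960)/2.4495 = -0.2773.

x = (-0.2773, 0.0238, 0.8960)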